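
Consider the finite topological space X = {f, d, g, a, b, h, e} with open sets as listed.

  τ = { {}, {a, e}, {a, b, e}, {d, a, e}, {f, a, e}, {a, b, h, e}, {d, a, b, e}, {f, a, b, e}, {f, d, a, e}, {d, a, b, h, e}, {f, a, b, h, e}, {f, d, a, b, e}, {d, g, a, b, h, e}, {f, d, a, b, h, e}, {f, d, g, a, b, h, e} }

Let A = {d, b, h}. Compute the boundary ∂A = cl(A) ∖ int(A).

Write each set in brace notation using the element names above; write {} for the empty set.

U open, U⊆A: {}. int(A) = ⋃ = {}
X∖A={f, g, a, e}, int(X∖A)={f, a, e}, hence cl(A)={d, g, b, h}
∂A: remove int from cl → {d, g, b, h}

{d, g, b, h}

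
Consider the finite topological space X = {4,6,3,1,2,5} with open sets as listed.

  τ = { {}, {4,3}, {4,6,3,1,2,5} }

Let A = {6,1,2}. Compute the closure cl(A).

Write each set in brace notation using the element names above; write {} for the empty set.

closure: X∖int(X∖A) = X∖{4,3} = {6,1,2,5}

{6,1,2,5}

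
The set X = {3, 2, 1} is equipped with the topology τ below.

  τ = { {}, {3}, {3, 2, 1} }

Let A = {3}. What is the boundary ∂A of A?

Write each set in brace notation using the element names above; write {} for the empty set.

open subsets of A: {}, {3}; so int(A) = {3}
closure: X∖int(X∖A) = X∖{} = {3, 2, 1}
∂A = {3, 2, 1} minus {3} = {2, 1}

{2, 1}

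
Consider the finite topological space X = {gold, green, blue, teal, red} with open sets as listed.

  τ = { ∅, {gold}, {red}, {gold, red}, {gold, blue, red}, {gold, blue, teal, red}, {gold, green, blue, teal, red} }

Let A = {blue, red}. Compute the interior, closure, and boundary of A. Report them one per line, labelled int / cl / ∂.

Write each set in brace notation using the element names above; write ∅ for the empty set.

int(A) = {red}
cl(A)  = {green, blue, teal, red}
∂A     = {green, blue, teal}

opens ⊆ A: ∅, {red}; union → int = {red}
complement {gold, green, teal}; its interior {gold}; cl(A) = X∖{gold} = {green, blue, teal, red}
boundary = {green, blue, teal, red} ∖ {red} = {green, blue, teal}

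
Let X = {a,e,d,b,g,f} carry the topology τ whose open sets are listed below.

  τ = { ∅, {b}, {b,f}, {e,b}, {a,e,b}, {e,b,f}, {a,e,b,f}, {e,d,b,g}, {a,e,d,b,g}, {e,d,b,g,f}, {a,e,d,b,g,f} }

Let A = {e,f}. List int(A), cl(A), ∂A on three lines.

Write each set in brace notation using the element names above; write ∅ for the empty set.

U open, U⊆A: ∅. int(A) = ⋃ = ∅
X∖A={a,d,b,g}, int(X∖A)={b}, hence cl(A)={a,e,d,g,f}
∂A: remove int from cl → {a,e,d,g,f}

int(A) = ∅
cl(A)  = {a,e,d,g,f}
∂A     = {a,e,d,g,f}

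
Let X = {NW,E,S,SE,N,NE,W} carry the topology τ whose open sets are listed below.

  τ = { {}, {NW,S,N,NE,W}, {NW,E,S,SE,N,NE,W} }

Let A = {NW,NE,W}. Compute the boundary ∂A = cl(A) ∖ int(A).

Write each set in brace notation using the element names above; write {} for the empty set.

{NW,E,S,SE,N,NE,W}

open subsets of A: {}; so int(A) = {}
closure: X∖int(X∖A) = X∖{} = {NW,E,S,SE,N,NE,W}
∂A = {NW,E,S,SE,N,NE,W} minus {} = {NW,E,S,SE,N,NE,W}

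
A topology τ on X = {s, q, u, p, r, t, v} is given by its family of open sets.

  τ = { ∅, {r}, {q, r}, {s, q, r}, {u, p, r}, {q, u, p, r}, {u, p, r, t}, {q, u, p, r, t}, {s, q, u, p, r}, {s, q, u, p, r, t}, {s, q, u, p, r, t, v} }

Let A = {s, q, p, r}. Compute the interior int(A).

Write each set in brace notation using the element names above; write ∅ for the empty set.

{s, q, r}

open subsets of A: ∅, {r}, {q, r}, {s, q, r}; so int(A) = {s, q, r}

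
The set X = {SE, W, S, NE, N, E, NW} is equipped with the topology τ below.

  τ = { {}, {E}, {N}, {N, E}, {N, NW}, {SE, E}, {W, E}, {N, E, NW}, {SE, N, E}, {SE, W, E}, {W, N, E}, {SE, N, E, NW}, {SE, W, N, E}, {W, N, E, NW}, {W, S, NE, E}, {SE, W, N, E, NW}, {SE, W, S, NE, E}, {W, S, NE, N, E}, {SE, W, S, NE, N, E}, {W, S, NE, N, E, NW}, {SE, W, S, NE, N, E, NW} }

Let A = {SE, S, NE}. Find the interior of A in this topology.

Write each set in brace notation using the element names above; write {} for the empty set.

open subsets of A: {}; so int(A) = {}

{}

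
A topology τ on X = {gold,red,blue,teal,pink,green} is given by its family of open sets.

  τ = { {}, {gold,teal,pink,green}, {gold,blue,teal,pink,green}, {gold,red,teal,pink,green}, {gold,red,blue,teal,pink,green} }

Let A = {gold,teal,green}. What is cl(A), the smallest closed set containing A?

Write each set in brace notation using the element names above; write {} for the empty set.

{gold,red,blue,teal,pink,green}

closure: X∖int(X∖A) = X∖{} = {gold,red,blue,teal,pink,green}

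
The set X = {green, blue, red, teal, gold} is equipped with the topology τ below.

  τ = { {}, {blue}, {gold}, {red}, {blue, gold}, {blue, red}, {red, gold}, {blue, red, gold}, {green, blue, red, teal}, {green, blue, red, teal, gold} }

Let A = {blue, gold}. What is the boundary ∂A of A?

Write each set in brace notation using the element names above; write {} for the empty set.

{green, teal}

interior: largest open inside A is {blue, gold} (from {}, {gold}, {blue}, {blue, gold})
cl via duality: int({green, red, teal}) = {red}, so X∖{red} = {green, blue, teal, gold}
cl∖int = {green, teal}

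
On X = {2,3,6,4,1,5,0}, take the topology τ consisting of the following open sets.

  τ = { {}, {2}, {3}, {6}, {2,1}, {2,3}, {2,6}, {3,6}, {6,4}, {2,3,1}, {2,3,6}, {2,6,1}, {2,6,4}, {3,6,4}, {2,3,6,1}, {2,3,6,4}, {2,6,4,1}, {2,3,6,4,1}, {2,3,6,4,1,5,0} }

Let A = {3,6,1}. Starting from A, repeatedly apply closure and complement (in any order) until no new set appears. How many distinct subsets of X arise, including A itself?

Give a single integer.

cl via duality: int({2,4,5,0}) = {2}, so X∖{2} = {3,6,4,1,5,0}
Write k for closure, c for complement:
  1. A     = {3,6,1}
  2. kA    = {3,6,4,1,5,0}
  3. cA    = {2,4,5,0}
  4. ckA   = {2}
  5. kcA   = {2,4,1,5,0}
  6. kckA  = {2,1,5,0}
  7. ckcA  = {3,6}
  8. ckckA = {3,6,4}
  9. kckcA = {3,6,4,5,0}
  10. ckckcA = {2,1}
applying k or c yields no new set

10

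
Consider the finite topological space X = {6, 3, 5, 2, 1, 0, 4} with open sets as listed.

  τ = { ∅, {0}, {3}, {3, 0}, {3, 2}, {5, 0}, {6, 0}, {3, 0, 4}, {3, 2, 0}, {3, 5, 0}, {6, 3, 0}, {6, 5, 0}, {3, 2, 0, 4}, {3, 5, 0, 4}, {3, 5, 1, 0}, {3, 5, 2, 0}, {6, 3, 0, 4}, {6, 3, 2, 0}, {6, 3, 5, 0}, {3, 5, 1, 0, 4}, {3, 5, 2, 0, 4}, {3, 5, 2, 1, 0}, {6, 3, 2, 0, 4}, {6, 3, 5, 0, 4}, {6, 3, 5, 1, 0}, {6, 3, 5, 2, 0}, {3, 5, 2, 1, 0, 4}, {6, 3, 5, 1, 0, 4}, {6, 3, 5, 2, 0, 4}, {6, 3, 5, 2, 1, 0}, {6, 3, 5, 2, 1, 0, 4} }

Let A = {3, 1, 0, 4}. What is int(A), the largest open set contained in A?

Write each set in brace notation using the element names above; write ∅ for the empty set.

open subsets of A: ∅, {0}, {3}, {3, 0}, {3, 0, 4}; so int(A) = {3, 0, 4}

{3, 0, 4}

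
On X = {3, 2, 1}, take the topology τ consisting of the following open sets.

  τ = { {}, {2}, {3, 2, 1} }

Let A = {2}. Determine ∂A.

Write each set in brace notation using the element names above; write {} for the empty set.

{3, 1}

open subsets of A: {}, {2}; so int(A) = {2}
closure: X∖int(X∖A) = X∖{} = {3, 2, 1}
∂A = {3, 2, 1} minus {2} = {3, 1}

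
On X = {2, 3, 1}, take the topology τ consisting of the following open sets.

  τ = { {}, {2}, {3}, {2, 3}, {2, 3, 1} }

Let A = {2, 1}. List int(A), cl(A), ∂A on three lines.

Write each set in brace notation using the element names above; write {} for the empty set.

int(A) = {2}
cl(A)  = {2, 1}
∂A     = {1}

interior: largest open inside A is {2} (from {}, {2})
cl via duality: int({3}) = {3}, so X∖{3} = {2, 1}
cl∖int = {1}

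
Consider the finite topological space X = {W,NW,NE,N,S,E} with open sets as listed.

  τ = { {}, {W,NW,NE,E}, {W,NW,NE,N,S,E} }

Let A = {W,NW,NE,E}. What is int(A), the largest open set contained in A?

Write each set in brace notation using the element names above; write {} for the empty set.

{W,NW,NE,E}

open subsets of A: {}, {W,NW,NE,E}; so int(A) = {W,NW,NE,E}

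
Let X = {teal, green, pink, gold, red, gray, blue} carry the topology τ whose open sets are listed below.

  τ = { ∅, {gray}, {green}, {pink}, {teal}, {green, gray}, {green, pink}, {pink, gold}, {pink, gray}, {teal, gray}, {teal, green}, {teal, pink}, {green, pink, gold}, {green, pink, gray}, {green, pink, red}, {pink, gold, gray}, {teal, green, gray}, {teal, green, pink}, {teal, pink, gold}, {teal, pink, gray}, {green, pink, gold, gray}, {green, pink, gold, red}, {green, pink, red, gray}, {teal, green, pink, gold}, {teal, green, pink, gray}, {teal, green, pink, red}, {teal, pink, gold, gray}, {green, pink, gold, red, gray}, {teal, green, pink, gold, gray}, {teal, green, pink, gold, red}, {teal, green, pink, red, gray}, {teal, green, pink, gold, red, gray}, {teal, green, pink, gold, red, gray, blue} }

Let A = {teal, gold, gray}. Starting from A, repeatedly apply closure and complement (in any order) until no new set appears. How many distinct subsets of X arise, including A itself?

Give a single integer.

8

complement {green, pink, red, blue}; its interior {green, pink, red}; cl(A) = X∖{green, pink, red} = {teal, gold, gray, blue}
With k = closure, c = complement:
  1. A     = {teal, gold, gray}
  2. kA    = {teal, gold, gray, blue}
  3. cA    = {green, pink, red, blue}
  4. ckA   = {green, pink, red}
  5. kcA   = {green, pink, gold, red, blue}
  6. ckcA  = {teal, gray}
  7. kckcA = {teal, gray, blue}
  8. ckckcA = {green, pink, gold, red}
k, c of each give nothing new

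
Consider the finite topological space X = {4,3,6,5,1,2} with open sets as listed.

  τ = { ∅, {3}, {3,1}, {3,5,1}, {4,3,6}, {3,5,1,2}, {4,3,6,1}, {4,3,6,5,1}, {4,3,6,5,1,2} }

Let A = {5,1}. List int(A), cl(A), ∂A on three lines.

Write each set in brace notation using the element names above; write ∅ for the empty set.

U open, U⊆A: ∅. int(A) = ⋃ = ∅
X∖A={4,3,6,2}, int(X∖A)={4,3,6}, hence cl(A)={5,1,2}
∂A: remove int from cl → {5,1,2}

int(A) = ∅
cl(A)  = {5,1,2}
∂A     = {5,1,2}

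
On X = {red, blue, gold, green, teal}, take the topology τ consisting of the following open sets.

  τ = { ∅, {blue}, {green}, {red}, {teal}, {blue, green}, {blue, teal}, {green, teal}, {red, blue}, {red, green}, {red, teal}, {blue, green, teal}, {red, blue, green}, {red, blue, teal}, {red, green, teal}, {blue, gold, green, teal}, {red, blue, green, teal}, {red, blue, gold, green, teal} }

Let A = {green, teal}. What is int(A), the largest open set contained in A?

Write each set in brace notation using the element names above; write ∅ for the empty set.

interior: largest open inside A is {green, teal} (from ∅, {green}, {teal}, {green, teal})

{green, teal}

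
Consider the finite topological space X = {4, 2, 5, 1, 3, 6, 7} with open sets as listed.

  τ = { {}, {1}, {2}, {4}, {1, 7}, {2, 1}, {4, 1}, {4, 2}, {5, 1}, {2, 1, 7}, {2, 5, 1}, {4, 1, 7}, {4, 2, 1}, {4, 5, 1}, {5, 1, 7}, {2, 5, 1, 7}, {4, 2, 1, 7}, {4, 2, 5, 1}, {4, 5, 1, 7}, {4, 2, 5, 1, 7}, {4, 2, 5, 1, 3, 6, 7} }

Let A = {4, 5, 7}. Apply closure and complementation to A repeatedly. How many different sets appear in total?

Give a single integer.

closure: X∖int(X∖A) = X∖{2, 1} = {4, 5, 3, 6, 7}
Let k=closure and c=complement:
  1. A     = {4, 5, 7}
  2. kA    = {4, 5, 3, 6, 7}
  3. cA    = {2, 1, 3, 6}
  4. ckA   = {2, 1}
  5. kcA   = {2, 5, 1, 3, 6, 7}
  6. ckcA  = {4}
  7. kckcA = {4, 3, 6}
  8. ckckcA = {2, 5, 1, 7}
— saturated at 8

8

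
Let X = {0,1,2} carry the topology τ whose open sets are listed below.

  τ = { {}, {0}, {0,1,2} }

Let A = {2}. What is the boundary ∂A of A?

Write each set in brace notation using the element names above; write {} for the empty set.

{1,2}

interior: largest open inside A is {} (from {})
cl via duality: int({0,1}) = {0}, so X∖{0} = {1,2}
cl∖int = {1,2}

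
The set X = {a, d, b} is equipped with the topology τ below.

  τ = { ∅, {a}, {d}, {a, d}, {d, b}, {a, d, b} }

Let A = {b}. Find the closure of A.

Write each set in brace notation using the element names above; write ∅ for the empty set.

X∖A={a, d}, int(X∖A)={a, d}, hence cl(A)={b}

{b}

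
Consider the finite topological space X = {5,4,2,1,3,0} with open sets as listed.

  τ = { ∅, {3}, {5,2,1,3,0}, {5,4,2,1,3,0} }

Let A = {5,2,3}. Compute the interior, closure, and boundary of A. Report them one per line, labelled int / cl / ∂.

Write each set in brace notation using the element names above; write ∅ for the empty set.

open subsets of A: ∅, {3}; so int(A) = {3}
closure: X∖int(X∖A) = X∖∅ = {5,4,2,1,3,0}
∂A = {5,4,2,1,3,0} minus {3} = {5,4,2,1,0}

int(A) = {3}
cl(A)  = {5,4,2,1,3,0}
∂A     = {5,4,2,1,0}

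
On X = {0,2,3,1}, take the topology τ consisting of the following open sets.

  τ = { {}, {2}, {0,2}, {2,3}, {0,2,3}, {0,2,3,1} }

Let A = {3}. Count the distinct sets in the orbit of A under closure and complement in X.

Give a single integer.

6

closure: X∖int(X∖A) = X∖{0,2} = {3,1}
Let k=closure and c=complement:
  1. A     = {3}
  2. kA    = {3,1}
  3. cA    = {0,2,1}
  4. ckA   = {0,2}
  5. kcA   = {0,2,3,1}
  6. ckcA  = {}
— saturated at 6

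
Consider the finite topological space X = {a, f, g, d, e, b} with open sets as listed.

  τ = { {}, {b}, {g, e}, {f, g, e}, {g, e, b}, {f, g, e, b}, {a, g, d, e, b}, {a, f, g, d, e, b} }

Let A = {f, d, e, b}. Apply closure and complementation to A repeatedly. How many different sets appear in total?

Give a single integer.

closure: X∖int(X∖A) = X∖{} = {a, f, g, d, e, b}
Let k=closure and c=complement:
  1. A     = {f, d, e, b}
  2. kA    = {a, f, g, d, e, b}
  3. cA    = {a, g}
  4. ckA   = {}
  5. kcA   = {a, f, g, d, e}
  6. ckcA  = {b}
  7. kckcA = {a, d, b}
  8. ckckcA = {f, g, e}
— saturated at 8

8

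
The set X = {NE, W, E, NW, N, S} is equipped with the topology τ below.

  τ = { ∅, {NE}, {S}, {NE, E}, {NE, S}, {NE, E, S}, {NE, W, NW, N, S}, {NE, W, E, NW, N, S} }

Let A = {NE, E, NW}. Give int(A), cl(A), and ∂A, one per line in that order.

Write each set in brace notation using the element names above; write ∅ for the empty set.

int(A) = {NE, E}
cl(A)  = {NE, W, E, NW, N}
∂A     = {W, NW, N}

opens ⊆ A: ∅, {NE}, {NE, E}; union → int = {NE, E}
complement {W, N, S}; its interior {S}; cl(A) = X∖{S} = {NE, W, E, NW, N}
boundary = {NE, W, E, NW, N} ∖ {NE, E} = {W, NW, N}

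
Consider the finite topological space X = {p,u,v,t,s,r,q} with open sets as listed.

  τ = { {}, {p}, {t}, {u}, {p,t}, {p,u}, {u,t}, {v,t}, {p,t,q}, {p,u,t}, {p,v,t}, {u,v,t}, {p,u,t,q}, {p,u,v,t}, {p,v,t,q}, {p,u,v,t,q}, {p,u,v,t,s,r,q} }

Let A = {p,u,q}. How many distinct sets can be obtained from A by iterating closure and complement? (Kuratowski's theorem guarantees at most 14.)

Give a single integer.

X∖A={v,t,s,r}, int(X∖A)={v,t}, hence cl(A)={p,u,s,r,q}
Orbit (k=closure, c=complement):
  1. A     = {p,u,q}
  2. kA    = {p,u,s,r,q}
  3. cA    = {v,t,s,r}
  4. ckA   = {v,t}
  5. kcA   = {v,t,s,r,q}
  6. ckcA  = {p,u}
(closed under both — stop)

6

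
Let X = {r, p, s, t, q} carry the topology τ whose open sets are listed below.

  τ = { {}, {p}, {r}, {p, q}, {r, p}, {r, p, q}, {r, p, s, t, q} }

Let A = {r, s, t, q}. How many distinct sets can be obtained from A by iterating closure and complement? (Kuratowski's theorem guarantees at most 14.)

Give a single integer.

X∖A={p}, int(X∖A)={p}, hence cl(A)={r, s, t, q}
Orbit (k=closure, c=complement):
  1. A     = {r, s, t, q}
  2. cA    = {p}
  3. kcA   = {p, s, t, q}
  4. ckcA  = {r}
  5. kckcA = {r, s, t}
  6. ckckcA = {p, q}
(closed under both — stop)

6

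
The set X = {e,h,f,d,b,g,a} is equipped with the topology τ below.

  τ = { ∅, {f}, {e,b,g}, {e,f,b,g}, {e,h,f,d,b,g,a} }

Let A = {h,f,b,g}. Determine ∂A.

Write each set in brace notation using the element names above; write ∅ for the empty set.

{e,h,d,b,g,a}

U open, U⊆A: ∅, {f}. int(A) = ⋃ = {f}
X∖A={e,d,a}, int(X∖A)=∅, hence cl(A)={e,h,f,d,b,g,a}
∂A: remove int from cl → {e,h,d,b,g,a}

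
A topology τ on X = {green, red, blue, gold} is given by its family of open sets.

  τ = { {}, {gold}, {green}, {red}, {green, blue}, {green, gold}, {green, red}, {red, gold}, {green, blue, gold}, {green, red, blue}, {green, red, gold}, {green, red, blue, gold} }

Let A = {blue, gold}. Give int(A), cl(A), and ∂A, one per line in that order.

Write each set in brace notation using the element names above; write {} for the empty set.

U open, U⊆A: {}, {gold}. int(A) = ⋃ = {gold}
X∖A={green, red}, int(X∖A)={green, red}, hence cl(A)={blue, gold}
∂A: remove int from cl → {blue}

int(A) = {gold}
cl(A)  = {blue, gold}
∂A     = {blue}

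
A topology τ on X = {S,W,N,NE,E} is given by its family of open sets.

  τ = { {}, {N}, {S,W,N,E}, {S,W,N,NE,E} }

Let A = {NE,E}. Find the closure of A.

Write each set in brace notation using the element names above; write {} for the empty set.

{S,W,NE,E}

closure: X∖int(X∖A) = X∖{N} = {S,W,NE,E}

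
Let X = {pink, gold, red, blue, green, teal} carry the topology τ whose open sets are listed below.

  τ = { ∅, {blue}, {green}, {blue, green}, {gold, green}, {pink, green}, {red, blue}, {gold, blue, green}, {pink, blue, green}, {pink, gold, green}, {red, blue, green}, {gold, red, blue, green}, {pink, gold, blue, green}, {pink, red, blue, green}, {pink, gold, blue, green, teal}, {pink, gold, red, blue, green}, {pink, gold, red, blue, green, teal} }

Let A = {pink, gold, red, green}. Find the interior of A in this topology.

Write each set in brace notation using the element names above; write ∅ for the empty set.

{pink, gold, green}

open subsets of A: ∅, {green}, {gold, green}, {pink, green}, {pink, gold, green}; so int(A) = {pink, gold, green}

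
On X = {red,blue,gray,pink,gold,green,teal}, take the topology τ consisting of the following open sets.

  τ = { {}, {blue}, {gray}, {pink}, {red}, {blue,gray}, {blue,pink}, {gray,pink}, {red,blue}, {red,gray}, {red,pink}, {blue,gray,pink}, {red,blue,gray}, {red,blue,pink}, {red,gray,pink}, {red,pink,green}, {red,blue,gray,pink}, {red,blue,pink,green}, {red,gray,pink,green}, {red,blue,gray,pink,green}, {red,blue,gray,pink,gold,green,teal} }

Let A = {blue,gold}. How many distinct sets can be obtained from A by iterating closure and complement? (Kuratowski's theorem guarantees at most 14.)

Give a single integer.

6

cl via duality: int({red,gray,pink,green,teal}) = {red,gray,pink,green}, so X∖{red,gray,pink,green} = {blue,gold,teal}
Write k for closure, c for complement:
  1. A     = {blue,gold}
  2. kA    = {blue,gold,teal}
  3. cA    = {red,gray,pink,green,teal}
  4. ckA   = {red,gray,pink,green}
  5. kcA   = {red,gray,pink,gold,green,teal}
  6. ckcA  = {blue}
applying k or c yields no new set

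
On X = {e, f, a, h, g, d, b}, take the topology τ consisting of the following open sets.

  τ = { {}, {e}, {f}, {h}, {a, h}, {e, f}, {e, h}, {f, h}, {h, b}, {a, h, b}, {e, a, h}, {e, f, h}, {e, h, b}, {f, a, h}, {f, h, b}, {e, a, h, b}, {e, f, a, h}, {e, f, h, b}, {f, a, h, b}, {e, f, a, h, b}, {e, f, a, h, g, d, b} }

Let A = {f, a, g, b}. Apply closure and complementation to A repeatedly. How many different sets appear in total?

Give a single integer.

8

complement {e, h, d}; its interior {e, h}; cl(A) = X∖{e, h} = {f, a, g, d, b}
With k = closure, c = complement:
  1. A     = {f, a, g, b}
  2. kA    = {f, a, g, d, b}
  3. cA    = {e, h, d}
  4. ckA   = {e, h}
  5. kcA   = {e, a, h, g, d, b}
  6. ckcA  = {f}
  7. kckcA = {f, g, d}
  8. ckckcA = {e, a, h, b}
k, c of each give nothing new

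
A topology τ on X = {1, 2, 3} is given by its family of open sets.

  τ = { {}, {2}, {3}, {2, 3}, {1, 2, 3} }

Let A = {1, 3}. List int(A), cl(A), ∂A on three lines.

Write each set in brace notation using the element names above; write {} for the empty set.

int(A) = {3}
cl(A)  = {1, 3}
∂A     = {1}

open subsets of A: {}, {3}; so int(A) = {3}
closure: X∖int(X∖A) = X∖{2} = {1, 3}
∂A = {1, 3} minus {3} = {1}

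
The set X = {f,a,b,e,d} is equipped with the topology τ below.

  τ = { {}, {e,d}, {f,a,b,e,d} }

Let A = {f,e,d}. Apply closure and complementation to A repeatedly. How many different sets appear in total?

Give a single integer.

closure: X∖int(X∖A) = X∖{} = {f,a,b,e,d}
Let k=closure and c=complement:
  1. A     = {f,e,d}
  2. kA    = {f,a,b,e,d}
  3. cA    = {a,b}
  4. ckA   = {}
  5. kcA   = {f,a,b}
  6. ckcA  = {e,d}
— saturated at 6

6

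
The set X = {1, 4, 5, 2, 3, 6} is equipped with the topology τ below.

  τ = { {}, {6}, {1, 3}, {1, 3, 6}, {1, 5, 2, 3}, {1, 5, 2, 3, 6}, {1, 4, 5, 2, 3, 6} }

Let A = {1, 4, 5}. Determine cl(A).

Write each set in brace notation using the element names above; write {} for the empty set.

closure: X∖int(X∖A) = X∖{6} = {1, 4, 5, 2, 3}

{1, 4, 5, 2, 3}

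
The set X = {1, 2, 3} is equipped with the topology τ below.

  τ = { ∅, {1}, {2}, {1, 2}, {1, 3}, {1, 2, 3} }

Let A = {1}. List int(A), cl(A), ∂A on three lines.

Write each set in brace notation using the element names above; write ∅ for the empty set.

int(A) = {1}
cl(A)  = {1, 3}
∂A     = {3}

open subsets of A: ∅, {1}; so int(A) = {1}
closure: X∖int(X∖A) = X∖{2} = {1, 3}
∂A = {1, 3} minus {1} = {3}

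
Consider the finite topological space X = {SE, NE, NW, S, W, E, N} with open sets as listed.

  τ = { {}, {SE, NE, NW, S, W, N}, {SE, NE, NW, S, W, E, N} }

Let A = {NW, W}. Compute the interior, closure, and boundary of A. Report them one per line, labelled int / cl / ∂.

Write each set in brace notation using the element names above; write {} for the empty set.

interior: largest open inside A is {} (from {})
cl via duality: int({SE, NE, S, E, N}) = {}, so X∖{} = {SE, NE, NW, S, W, E, N}
cl∖int = {SE, NE, NW, S, W, E, N}

int(A) = {}
cl(A)  = {SE, NE, NW, S, W, E, N}
∂A     = {SE, NE, NW, S, W, E, N}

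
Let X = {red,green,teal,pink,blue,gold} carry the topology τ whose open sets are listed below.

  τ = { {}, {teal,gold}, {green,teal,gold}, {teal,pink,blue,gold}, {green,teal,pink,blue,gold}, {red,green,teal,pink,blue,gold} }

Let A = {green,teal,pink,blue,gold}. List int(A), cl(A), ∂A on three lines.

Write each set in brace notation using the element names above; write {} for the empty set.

int(A) = {green,teal,pink,blue,gold}
cl(A)  = {red,green,teal,pink,blue,gold}
∂A     = {red}

U open, U⊆A: {}, {teal,gold}, {green,teal,gold}, {teal,pink,blue,gold}, {green,teal,pink,blue,gold}. int(A) = ⋃ = {green,teal,pink,blue,gold}
X∖A={red}, int(X∖A)={}, hence cl(A)={red,green,teal,pink,blue,gold}
∂A: remove int from cl → {red}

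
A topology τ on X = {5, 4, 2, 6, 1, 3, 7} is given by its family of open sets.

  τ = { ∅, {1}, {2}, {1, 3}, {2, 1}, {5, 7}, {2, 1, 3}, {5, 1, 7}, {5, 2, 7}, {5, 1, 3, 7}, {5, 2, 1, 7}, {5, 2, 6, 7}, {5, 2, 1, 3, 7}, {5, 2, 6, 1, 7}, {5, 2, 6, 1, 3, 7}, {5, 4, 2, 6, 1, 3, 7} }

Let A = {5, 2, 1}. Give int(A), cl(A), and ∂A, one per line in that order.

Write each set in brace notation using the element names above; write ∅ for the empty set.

int(A) = {2, 1}
cl(A)  = {5, 4, 2, 6, 1, 3, 7}
∂A     = {5, 4, 6, 3, 7}

U open, U⊆A: ∅, {1}, {2}, {2, 1}. int(A) = ⋃ = {2, 1}
X∖A={4, 6, 3, 7}, int(X∖A)=∅, hence cl(A)={5, 4, 2, 6, 1, 3, 7}
∂A: remove int from cl → {5, 4, 6, 3, 7}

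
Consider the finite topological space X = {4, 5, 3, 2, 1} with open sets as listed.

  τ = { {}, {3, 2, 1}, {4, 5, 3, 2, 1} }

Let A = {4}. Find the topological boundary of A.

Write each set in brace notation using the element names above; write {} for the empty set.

U open, U⊆A: {}. int(A) = ⋃ = {}
X∖A={5, 3, 2, 1}, int(X∖A)={3, 2, 1}, hence cl(A)={4, 5}
∂A: remove int from cl → {4, 5}

{4, 5}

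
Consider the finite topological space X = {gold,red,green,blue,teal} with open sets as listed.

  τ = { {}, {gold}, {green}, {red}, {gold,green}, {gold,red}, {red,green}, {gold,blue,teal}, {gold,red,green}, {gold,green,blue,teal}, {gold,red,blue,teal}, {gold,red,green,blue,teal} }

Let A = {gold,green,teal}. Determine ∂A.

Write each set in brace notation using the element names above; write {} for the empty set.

interior: largest open inside A is {gold,green} (from {}, {gold}, {green}, {gold,green})
cl via duality: int({red,blue}) = {red}, so X∖{red} = {gold,green,blue,teal}
cl∖int = {blue,teal}

{blue,teal}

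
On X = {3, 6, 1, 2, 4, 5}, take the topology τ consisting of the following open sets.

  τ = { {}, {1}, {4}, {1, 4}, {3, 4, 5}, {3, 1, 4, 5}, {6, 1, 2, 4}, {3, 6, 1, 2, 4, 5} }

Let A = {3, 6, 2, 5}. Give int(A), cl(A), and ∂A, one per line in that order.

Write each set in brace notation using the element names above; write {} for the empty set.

int(A) = {}
cl(A)  = {3, 6, 2, 5}
∂A     = {3, 6, 2, 5}

opens ⊆ A: {}; union → int = {}
complement {1, 4}; its interior {1, 4}; cl(A) = X∖{1, 4} = {3, 6, 2, 5}
boundary = {3, 6, 2, 5} ∖ {} = {3, 6, 2, 5}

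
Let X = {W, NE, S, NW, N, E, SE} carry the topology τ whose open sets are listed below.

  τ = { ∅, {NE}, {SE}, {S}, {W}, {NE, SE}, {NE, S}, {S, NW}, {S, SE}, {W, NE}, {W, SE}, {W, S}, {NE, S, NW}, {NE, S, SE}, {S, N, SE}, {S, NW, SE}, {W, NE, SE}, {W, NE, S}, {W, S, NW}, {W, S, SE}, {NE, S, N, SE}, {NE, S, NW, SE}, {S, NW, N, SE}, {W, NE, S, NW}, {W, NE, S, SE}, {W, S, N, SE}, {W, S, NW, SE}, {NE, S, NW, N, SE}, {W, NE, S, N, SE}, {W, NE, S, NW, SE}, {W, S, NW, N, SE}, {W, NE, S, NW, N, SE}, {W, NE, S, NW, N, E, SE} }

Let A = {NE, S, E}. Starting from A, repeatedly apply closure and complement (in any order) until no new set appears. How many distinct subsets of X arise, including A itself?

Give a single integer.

cl via duality: int({W, NW, N, SE}) = {W, SE}, so X∖{W, SE} = {NE, S, NW, N, E}
Write k for closure, c for complement:
  1. A     = {NE, S, E}
  2. kA    = {NE, S, NW, N, E}
  3. cA    = {W, NW, N, SE}
  4. ckA   = {W, SE}
  5. kcA   = {W, NW, N, E, SE}
  6. kckA  = {W, N, E, SE}
  7. ckcA  = {NE, S}
  8. ckckA = {NE, S, NW}
applying k or c yields no new set

8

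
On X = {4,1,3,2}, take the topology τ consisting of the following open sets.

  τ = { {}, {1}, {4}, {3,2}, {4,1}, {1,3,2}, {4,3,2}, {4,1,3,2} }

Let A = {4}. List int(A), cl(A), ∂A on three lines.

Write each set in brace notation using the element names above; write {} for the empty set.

interior: largest open inside A is {4} (from {}, {4})
cl via duality: int({1,3,2}) = {1,3,2}, so X∖{1,3,2} = {4}
cl∖int = {}

int(A) = {4}
cl(A)  = {4}
∂A     = {}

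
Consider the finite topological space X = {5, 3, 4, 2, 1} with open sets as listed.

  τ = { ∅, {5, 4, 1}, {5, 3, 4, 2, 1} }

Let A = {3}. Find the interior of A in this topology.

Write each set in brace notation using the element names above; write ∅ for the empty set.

∅

interior: largest open inside A is ∅ (from ∅)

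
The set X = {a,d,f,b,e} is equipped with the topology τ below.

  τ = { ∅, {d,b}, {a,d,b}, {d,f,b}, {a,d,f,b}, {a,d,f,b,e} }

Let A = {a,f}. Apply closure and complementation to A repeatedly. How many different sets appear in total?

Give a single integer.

X∖A={d,b,e}, int(X∖A)={d,b}, hence cl(A)={a,f,e}
Orbit (k=closure, c=complement):
  1. A     = {a,f}
  2. kA    = {a,f,e}
  3. cA    = {d,b,e}
  4. ckA   = {d,b}
  5. kcA   = {a,d,f,b,e}
  6. ckcA  = ∅
(closed under both — stop)

6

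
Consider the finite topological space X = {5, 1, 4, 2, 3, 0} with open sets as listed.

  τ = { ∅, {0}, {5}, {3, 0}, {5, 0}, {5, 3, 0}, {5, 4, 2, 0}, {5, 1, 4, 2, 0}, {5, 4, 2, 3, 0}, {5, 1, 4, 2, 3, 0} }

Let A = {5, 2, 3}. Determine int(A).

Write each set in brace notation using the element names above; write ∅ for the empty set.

{5}

U open, U⊆A: ∅, {5}. int(A) = ⋃ = {5}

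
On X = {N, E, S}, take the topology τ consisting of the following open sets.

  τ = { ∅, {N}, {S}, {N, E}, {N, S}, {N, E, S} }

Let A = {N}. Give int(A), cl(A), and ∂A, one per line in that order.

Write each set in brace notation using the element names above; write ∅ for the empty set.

interior: largest open inside A is {N} (from ∅, {N})
cl via duality: int({E, S}) = {S}, so X∖{S} = {N, E}
cl∖int = {E}

int(A) = {N}
cl(A)  = {N, E}
∂A     = {E}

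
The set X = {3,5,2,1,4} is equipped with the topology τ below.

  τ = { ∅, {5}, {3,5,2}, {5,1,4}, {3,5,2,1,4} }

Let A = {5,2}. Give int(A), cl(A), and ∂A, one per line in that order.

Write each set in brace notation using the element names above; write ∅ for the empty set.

int(A) = {5}
cl(A)  = {3,5,2,1,4}
∂A     = {3,2,1,4}

open subsets of A: ∅, {5}; so int(A) = {5}
closure: X∖int(X∖A) = X∖∅ = {3,5,2,1,4}
∂A = {3,5,2,1,4} minus {5} = {3,2,1,4}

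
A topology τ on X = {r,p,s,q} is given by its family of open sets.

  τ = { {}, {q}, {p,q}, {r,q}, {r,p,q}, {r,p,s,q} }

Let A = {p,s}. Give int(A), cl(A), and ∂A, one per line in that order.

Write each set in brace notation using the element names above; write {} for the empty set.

int(A) = {}
cl(A)  = {p,s}
∂A     = {p,s}

opens ⊆ A: {}; union → int = {}
complement {r,q}; its interior {r,q}; cl(A) = X∖{r,q} = {p,s}
boundary = {p,s} ∖ {} = {p,s}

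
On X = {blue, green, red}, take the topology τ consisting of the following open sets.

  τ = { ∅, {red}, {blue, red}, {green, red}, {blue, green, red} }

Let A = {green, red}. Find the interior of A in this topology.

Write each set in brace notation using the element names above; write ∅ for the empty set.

{green, red}

interior: largest open inside A is {green, red} (from ∅, {red}, {green, red})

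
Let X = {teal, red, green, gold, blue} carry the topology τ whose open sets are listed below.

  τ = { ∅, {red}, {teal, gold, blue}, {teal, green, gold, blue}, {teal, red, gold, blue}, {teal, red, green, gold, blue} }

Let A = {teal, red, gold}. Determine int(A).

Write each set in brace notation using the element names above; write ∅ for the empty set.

{red}

open subsets of A: ∅, {red}; so int(A) = {red}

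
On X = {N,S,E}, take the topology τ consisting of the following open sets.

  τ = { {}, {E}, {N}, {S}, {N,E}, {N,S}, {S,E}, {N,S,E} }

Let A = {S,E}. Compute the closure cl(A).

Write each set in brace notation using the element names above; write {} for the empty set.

{S,E}

cl via duality: int({N}) = {N}, so X∖{N} = {S,E}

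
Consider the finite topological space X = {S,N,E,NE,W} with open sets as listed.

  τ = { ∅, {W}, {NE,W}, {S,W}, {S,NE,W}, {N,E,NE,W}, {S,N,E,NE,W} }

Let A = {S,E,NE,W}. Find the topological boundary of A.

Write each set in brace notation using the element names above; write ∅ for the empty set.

{N,E}

U open, U⊆A: ∅, {W}, {S,W}, {NE,W}, {S,NE,W}. int(A) = ⋃ = {S,NE,W}
X∖A={N}, int(X∖A)=∅, hence cl(A)={S,N,E,NE,W}
∂A: remove int from cl → {N,E}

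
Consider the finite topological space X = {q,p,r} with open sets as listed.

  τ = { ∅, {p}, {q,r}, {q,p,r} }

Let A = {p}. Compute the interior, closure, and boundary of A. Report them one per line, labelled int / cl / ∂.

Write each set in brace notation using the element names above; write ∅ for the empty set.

U open, U⊆A: ∅, {p}. int(A) = ⋃ = {p}
X∖A={q,r}, int(X∖A)={q,r}, hence cl(A)={p}
∂A: remove int from cl → ∅

int(A) = {p}
cl(A)  = {p}
∂A     = ∅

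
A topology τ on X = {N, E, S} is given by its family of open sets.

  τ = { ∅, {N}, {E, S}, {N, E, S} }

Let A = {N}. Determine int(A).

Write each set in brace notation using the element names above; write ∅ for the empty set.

U open, U⊆A: ∅, {N}. int(A) = ⋃ = {N}

{N}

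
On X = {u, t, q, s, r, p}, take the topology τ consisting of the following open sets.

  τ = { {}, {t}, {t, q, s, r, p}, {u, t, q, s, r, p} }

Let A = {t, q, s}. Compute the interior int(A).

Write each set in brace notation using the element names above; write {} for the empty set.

{t}

interior: largest open inside A is {t} (from {}, {t})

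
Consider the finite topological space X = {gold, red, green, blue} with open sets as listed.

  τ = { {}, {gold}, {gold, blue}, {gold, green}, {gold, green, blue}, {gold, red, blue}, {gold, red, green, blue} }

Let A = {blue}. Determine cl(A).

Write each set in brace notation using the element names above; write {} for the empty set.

{red, blue}

cl via duality: int({gold, red, green}) = {gold, green}, so X∖{gold, green} = {red, blue}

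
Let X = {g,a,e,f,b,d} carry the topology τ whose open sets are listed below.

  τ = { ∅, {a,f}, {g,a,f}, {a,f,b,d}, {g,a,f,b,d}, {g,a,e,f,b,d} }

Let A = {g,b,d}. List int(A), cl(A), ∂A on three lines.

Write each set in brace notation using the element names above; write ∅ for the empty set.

U open, U⊆A: ∅. int(A) = ⋃ = ∅
X∖A={a,e,f}, int(X∖A)={a,f}, hence cl(A)={g,e,b,d}
∂A: remove int from cl → {g,e,b,d}

int(A) = ∅
cl(A)  = {g,e,b,d}
∂A     = {g,e,b,d}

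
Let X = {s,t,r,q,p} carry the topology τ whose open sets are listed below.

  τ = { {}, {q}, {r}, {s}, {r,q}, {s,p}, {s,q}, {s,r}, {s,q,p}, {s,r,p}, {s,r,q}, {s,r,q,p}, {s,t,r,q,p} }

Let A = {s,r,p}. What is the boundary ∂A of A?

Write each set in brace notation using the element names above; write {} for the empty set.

open subsets of A: {}, {r}, {s}, {s,p}, {s,r}, {s,r,p}; so int(A) = {s,r,p}
closure: X∖int(X∖A) = X∖{q} = {s,t,r,p}
∂A = {s,t,r,p} minus {s,r,p} = {t}

{t}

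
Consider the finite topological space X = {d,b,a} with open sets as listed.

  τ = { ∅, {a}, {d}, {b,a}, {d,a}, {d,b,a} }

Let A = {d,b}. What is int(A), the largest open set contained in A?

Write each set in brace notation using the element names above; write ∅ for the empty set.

interior: largest open inside A is {d} (from ∅, {d})

{d}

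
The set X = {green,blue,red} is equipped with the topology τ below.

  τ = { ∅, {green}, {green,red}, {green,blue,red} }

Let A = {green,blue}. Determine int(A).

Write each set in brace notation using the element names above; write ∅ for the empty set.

{green}

interior: largest open inside A is {green} (from ∅, {green})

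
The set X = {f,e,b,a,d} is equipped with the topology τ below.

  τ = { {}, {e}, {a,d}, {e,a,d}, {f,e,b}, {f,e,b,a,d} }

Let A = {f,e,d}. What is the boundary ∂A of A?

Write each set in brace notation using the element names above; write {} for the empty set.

interior: largest open inside A is {e} (from {}, {e})
cl via duality: int({b,a}) = {}, so X∖{} = {f,e,b,a,d}
cl∖int = {f,b,a,d}

{f,b,a,d}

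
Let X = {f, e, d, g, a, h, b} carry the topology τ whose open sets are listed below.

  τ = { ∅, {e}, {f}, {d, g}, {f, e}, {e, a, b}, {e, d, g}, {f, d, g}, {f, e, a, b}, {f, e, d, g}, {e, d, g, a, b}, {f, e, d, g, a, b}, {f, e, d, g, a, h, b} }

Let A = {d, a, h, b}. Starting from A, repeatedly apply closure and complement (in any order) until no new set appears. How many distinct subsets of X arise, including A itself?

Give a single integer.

cl via duality: int({f, e, g}) = {f, e}, so X∖{f, e} = {d, g, a, h, b}
Write k for closure, c for complement:
  1. A     = {d, a, h, b}
  2. kA    = {d, g, a, h, b}
  3. cA    = {f, e, g}
  4. ckA   = {f, e}
  5. kcA   = {f, e, d, g, a, h, b}
  6. kckA  = {f, e, a, h, b}
  7. ckcA  = ∅
  8. ckckA = {d, g}
  9. kckckA = {d, g, h}
  10. ckckckA = {f, e, a, b}
applying k or c yields no new set

10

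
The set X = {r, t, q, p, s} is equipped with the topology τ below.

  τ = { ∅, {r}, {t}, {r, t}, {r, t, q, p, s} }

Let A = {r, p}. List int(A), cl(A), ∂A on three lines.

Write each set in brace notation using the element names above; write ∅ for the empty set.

open subsets of A: ∅, {r}; so int(A) = {r}
closure: X∖int(X∖A) = X∖{t} = {r, q, p, s}
∂A = {r, q, p, s} minus {r} = {q, p, s}

int(A) = {r}
cl(A)  = {r, q, p, s}
∂A     = {q, p, s}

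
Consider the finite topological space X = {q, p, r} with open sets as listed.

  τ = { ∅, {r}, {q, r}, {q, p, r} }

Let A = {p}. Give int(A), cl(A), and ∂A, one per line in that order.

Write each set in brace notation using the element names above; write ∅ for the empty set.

int(A) = ∅
cl(A)  = {p}
∂A     = {p}

open subsets of A: ∅; so int(A) = ∅
closure: X∖int(X∖A) = X∖{q, r} = {p}
∂A = {p} minus ∅ = {p}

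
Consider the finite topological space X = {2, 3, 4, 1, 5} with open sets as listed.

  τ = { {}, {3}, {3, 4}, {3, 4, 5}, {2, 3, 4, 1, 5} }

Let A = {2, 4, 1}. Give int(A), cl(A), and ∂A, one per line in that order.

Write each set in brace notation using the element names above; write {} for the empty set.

int(A) = {}
cl(A)  = {2, 4, 1, 5}
∂A     = {2, 4, 1, 5}

interior: largest open inside A is {} (from {})
cl via duality: int({3, 5}) = {3}, so X∖{3} = {2, 4, 1, 5}
cl∖int = {2, 4, 1, 5}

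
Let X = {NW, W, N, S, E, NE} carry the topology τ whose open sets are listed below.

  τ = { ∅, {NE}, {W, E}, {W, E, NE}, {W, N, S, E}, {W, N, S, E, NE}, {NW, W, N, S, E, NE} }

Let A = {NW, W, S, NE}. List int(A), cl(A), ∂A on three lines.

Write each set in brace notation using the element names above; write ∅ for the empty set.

int(A) = {NE}
cl(A)  = {NW, W, N, S, E, NE}
∂A     = {NW, W, N, S, E}

open subsets of A: ∅, {NE}; so int(A) = {NE}
closure: X∖int(X∖A) = X∖∅ = {NW, W, N, S, E, NE}
∂A = {NW, W, N, S, E, NE} minus {NE} = {NW, W, N, S, E}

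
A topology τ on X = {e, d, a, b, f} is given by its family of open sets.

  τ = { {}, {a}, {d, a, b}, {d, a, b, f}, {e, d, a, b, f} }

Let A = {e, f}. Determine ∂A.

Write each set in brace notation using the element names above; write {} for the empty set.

U open, U⊆A: {}. int(A) = ⋃ = {}
X∖A={d, a, b}, int(X∖A)={d, a, b}, hence cl(A)={e, f}
∂A: remove int from cl → {e, f}

{e, f}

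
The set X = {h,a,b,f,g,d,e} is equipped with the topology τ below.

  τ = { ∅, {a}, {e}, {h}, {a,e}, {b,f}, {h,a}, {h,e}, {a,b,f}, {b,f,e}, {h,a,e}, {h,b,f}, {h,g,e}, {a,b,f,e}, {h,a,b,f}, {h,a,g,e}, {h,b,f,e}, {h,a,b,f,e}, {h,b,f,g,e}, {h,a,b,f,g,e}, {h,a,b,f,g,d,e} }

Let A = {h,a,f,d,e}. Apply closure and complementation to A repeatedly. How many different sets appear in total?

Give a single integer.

X∖A={b,g}, int(X∖A)=∅, hence cl(A)={h,a,b,f,g,d,e}
Orbit (k=closure, c=complement):
  1. A     = {h,a,f,d,e}
  2. kA    = {h,a,b,f,g,d,e}
  3. cA    = {b,g}
  4. ckA   = ∅
  5. kcA   = {b,f,g,d}
  6. ckcA  = {h,a,e}
  7. kckcA = {h,a,g,d,e}
  8. ckckcA = {b,f}
  9. kckckcA = {b,f,d}
  10. ckckckcA = {h,a,g,e}
(closed under both — stop)

10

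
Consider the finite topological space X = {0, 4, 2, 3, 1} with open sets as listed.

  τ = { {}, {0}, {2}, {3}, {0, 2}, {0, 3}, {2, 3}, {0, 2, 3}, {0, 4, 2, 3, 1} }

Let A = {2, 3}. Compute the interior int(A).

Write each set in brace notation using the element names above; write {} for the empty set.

interior: largest open inside A is {2, 3} (from {}, {2}, {3}, {2, 3})

{2, 3}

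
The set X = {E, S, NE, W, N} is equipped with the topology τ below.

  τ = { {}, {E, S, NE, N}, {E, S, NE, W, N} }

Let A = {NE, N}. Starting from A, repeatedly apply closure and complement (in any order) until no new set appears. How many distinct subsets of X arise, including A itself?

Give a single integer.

4

cl via duality: int({E, S, W}) = {}, so X∖{} = {E, S, NE, W, N}
Write k for closure, c for complement:
  1. A     = {NE, N}
  2. kA    = {E, S, NE, W, N}
  3. cA    = {E, S, W}
  4. ckA   = {}
applying k or c yields no new set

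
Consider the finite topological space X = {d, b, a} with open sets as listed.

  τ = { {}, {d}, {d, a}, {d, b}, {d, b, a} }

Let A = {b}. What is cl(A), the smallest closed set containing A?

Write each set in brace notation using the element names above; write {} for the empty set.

cl via duality: int({d, a}) = {d, a}, so X∖{d, a} = {b}

{b}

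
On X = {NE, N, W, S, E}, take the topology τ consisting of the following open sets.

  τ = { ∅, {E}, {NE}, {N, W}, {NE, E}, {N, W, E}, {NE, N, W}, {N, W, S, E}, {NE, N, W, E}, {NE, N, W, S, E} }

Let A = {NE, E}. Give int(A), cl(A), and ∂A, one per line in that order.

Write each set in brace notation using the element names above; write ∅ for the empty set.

int(A) = {NE, E}
cl(A)  = {NE, S, E}
∂A     = {S}

opens ⊆ A: ∅, {E}, {NE}, {NE, E}; union → int = {NE, E}
complement {N, W, S}; its interior {N, W}; cl(A) = X∖{N, W} = {NE, S, E}
boundary = {NE, S, E} ∖ {NE, E} = {S}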